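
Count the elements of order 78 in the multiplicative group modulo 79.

φ(79) = 79 − 1 = 78 = 2 · 3 · 13.
In a cyclic group of order 78, there are φ(d) elements of order d for each divisor d of 78, and zero for non-divisors.
78 = 2 · 3 · 13 divides 78, and φ(78) = 24.

24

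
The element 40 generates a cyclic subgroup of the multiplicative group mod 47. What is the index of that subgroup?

By Lagrange's theorem, ord_47(40) divides φ(47) = 47 − 1 = 46 = 2 · 23.
Divisors of 46: 1, 2, 23, 46.
Evaluate successive powers at the divisors of 46:
40^1 ≡ 40 (mod 47)
40^2 ≡ 2 (mod 47)
40^23 ≡ 46 (mod 47)
40^46 ≡ 1 (mod 47) ✓
The order of 40 is 46, so the subgroup it generates has 46 elements.
[(Z/47Z)^× : ⟨40⟩] = 46/46 = 1.

1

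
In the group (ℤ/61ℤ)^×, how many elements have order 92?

0

φ(61) = 61 − 1 = 60 = 2^2 · 3 · 5.
In a cyclic group of order 60, there are φ(d) elements of order d for each divisor d of 60, and zero for non-divisors.
Since 92 ∤ 60, the count is 0.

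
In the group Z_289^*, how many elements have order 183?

0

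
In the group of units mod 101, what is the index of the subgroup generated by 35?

1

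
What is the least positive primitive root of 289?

φ(289) = φ(17^2) = 17·(17−1) = 272 = 2^4 · 17.
Test candidates g = 2, 3, … against the prime factors q ∈ {2, 17} of φ(289): g is a generator iff g^(272/q) ≢ 1 for every such q.
g = 2: 2^136 ≡ 1 — hits 1, so not a primitive root.
g = 3: 3^136 ≡ 288; 3^16 ≡ 171 — none is 1, so 3 is a primitive root.
Hence the least primitive root of 289 is 3.

3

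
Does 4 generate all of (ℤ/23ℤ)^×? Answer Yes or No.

No

φ(23) = 23 − 1 = 22 = 2 · 11.
An element g generates (Z/23Z)^× iff g^(22/q) ≢ 1 (mod 23) for each prime q ∈ {2, 11}.
4^11 ≡ 1 (mod 23)  [q = 2: ≡ 1 ✗]
4^2 ≡ 16 (mod 23)  [q = 11: ≢ 1 ✓]
4^11 ≡ 1 shows ord(4) | 11, strictly less than φ(23); not a primitive root.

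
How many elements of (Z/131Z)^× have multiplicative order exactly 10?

φ(131) = 131 − 1 = 130 = 2 · 5 · 13.
In a cyclic group of order 130, there are φ(d) elements of order d for each divisor d of 130, and zero for non-divisors.
10 = 2 · 5 divides 130, and φ(10) = 4.

4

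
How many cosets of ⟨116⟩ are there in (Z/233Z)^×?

4

By Lagrange's theorem, ord_233(116) divides φ(233) = 233 − 1 = 232 = 2^3 · 29.
Divisors of 232: 1, 2, 4, 8, 29, 58, 116, 232.
Evaluate successive powers at the divisors of 232:
116^1 ≡ 116 (mod 233)
116^2 ≡ 175 (mod 233)
116^4 ≡ 102 (mod 233)
116^8 ≡ 152 (mod 233)
116^29 ≡ 232 (mod 233)
116^58 ≡ 1 (mod 233) ✓
Thus |⟨116⟩| = ord(116) = 58.
Index = |(Z/233Z)^×| / |⟨116⟩| = 232 / 58 = 4.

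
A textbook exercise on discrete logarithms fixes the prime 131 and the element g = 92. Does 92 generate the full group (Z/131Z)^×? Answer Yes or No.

No

φ(131) = 131 − 1 = 130 = 2 · 5 · 13.
92 is a primitive root mod 131 iff 92^(φ(131)/q) ≢ 1 for every prime q | φ(131), i.e. q ∈ {2, 5, 13}.
92^65 ≡ 130 (mod 131)  [q = 2: ≢ 1 ✓]
92^26 ≡ 1 (mod 131)  [q = 5: ≡ 1 ✗]
92^10 ≡ 60 (mod 131)  [q = 13: ≢ 1 ✓]
92^26 ≡ 1 shows ord(92) | 26, strictly less than φ(131); not a primitive root.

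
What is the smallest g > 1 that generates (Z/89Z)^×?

φ(89) = 89 − 1 = 88 = 2^3 · 11.
g is a primitive root iff g^(88/q) ≢ 1 (mod 89) for each prime q ∈ {2, 11}.
g = 2: 2^44 ≡ 1 — hits 1, so not a primitive root.
g = 3: 3^44 ≡ 88; 3^8 ≡ 64 — none is 1, so 3 is a primitive root.
The smallest primitive root modulo 89 is 3.

3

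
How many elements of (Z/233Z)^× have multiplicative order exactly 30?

0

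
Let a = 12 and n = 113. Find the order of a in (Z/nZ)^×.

ord(12) | φ(113) = 113 − 1 = 112 = 2^4 · 7.
Divisors of 112: 1, 2, 4, 7, 8, 14, 16, 28, 56, 112.
Compute 12^d (mod 113) for the divisors d until we hit 1:
12^1 ≡ 12
12^2 ≡ 31
12^4 ≡ 57
12^7 ≡ 73
12^8 ≡ 85
12^14 ≡ 18
12^16 ≡ 106
12^28 ≡ 98
12^56 ≡ 112
12^112 ≡ 1
Therefore the multiplicative order of 12 modulo 113 is 112.

112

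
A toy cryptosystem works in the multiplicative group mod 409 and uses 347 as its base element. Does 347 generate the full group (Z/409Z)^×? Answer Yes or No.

Yes

φ(409) = 409 − 1 = 408 = 2^3 · 3 · 17.
347 is a primitive root mod 409 iff 347^(φ(409)/q) ≢ 1 for every prime q | φ(409), i.e. q ∈ {2, 3, 17}.
347^204 ≡ 408 (mod 409)  [q = 2: ≢ 1 ✓]
347^136 ≡ 355 (mod 409)  [q = 3: ≢ 1 ✓]
347^24 ≡ 36 (mod 409)  [q = 17: ≢ 1 ✓]
All checks pass, so 347 has order 408 and is a primitive root modulo 409.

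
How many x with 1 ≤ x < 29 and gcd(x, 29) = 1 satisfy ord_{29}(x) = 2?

1

φ(29) = 29 − 1 = 28 = 2^2 · 7.
(Z/29Z)^× is cyclic (|G| = 28); a cyclic group of order m has exactly φ(d) elements of each order d | m, and none otherwise.
2 | 28, and φ(2) = 2 − 1 = 1.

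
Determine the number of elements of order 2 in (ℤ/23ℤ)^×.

φ(23) = 23 − 1 = 22 = 2 · 11.
(Z/23Z)^× is cyclic (|G| = 22); a cyclic group of order m has exactly φ(d) elements of each order d | m, and none otherwise.
2 | 22, and φ(2) = 2 − 1 = 1.

1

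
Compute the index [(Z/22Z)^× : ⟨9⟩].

By Lagrange's theorem, ord_22(9) divides φ(22) = φ(2)·φ(11) = 1·10 = 10 = 2 · 5.
Divisors of 10: 1, 2, 5, 10.
Check 9^d mod 22 for each divisor in increasing order:
9^1 ≡ 9 (mod 22)
9^2 ≡ 15 (mod 22)
9^5 ≡ 1 (mod 22) ✓
The order of 9 is 5, so the subgroup it generates has 5 elements.
The index is φ(22) / ord(9) = 10 / 5 = 2.

2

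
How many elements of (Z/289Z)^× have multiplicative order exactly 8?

φ(289) = φ(17^2) = 17·(17−1) = 272 = 2^4 · 17.
(Z/289Z)^× is cyclic (|G| = 272); a cyclic group of order m has exactly φ(d) elements of each order d | m, and none otherwise.
8 = 2^3 divides 272, and φ(8) = 4.

4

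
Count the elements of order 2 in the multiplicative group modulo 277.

φ(277) = 277 − 1 = 276 = 2^2 · 3 · 23.
In a cyclic group of order 276, there are φ(d) elements of order d for each divisor d of 276, and zero for non-divisors.
2 | 276, and φ(2) = 2 − 1 = 1.

1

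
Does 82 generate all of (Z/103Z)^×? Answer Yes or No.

No

φ(103) = 103 − 1 = 102 = 2 · 3 · 17.
An element g generates (Z/103Z)^× iff g^(102/q) ≢ 1 (mod 103) for each prime q ∈ {2, 3, 17}.
82^51 ≡ 1 (mod 103)  [q = 2: ≡ 1 ✗]
82^34 ≡ 56 (mod 103)  [q = 3: ≢ 1 ✓]
82^6 ≡ 81 (mod 103)  [q = 17: ≢ 1 ✓]
82^51 ≡ 1 shows ord(82) | 51, strictly less than φ(103); not a primitive root.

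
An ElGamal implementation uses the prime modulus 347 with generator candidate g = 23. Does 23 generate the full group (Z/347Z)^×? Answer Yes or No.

Yes

φ(347) = 347 − 1 = 346 = 2 · 173.
Test 23^(346/q) mod 347 for each prime factor q of 346:
23^173 ≡ 346 (mod 347)  [q = 2: ≢ 1 ✓]
23^2 ≡ 182 (mod 347)  [q = 173: ≢ 1 ✓]
None equal 1, so ord_347(23) = 346: 23 is a primitive root.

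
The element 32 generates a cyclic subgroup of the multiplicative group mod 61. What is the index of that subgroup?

The order of 32 must divide φ(61) = 61 − 1 = 60 = 2^2 · 3 · 5.
Divisors of 60: 1, 2, 3, 4, 5, 6, 10, 12, 15, 20, 30, 60.
Test each divisor d:
32^1 ≡ 32 (mod 61)
32^2 ≡ 48 (mod 61)
32^3 ≡ 11 (mod 61)
32^4 ≡ 47 (mod 61)
32^5 ≡ 40 (mod 61)
32^6 ≡ 60 (mod 61)
32^10 ≡ 14 (mod 61)
32^12 ≡ 1 (mod 61) ✓
Thus |⟨32⟩| = ord(32) = 12.
[(Z/61Z)^× : ⟨32⟩] = 60/12 = 5.

5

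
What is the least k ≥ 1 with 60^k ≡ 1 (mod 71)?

35

By Lagrange's theorem, ord_71(60) divides φ(71) = 71 − 1 = 70 = 2 · 5 · 7.
Divisors of 70: 1, 2, 5, 7, 10, 14, 35, 70.
Evaluate successive powers at the divisors of 70:
60^1 ≡ 60 (mod 71)
60^2 ≡ 50 (mod 71)
60^5 ≡ 48 (mod 71)
60^7 ≡ 57 (mod 71)
60^10 ≡ 32 (mod 71)
60^14 ≡ 54 (mod 71)
60^35 ≡ 1 (mod 71) ✓
Hence ord(60) = 35.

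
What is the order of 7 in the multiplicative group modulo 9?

3

ord(7) | φ(9) = φ(3^2) = 3·(3−1) = 6 = 2 · 3.
Divisors of 6: 1, 2, 3, 6.
Test each divisor d:
7^1 ≡ 7
7^2 ≡ 4
7^3 ≡ 1
The smallest such exponent is 3, so the order of 7 is 3.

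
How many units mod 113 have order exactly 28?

φ(113) = 113 − 1 = 112 = 2^4 · 7.
(Z/113Z)^× is cyclic (|G| = 112); a cyclic group of order m has exactly φ(d) elements of each order d | m, and none otherwise.
28 = 2^2 · 7 divides 112, and φ(28) = 12.

12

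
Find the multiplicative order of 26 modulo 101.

100

Since 26 ∈ (Z/101Z)^×, its order divides φ(101) = 101 − 1 = 100 = 2^2 · 5^2.
Divisors of 100: 1, 2, 4, 5, 10, 20, 25, 50, 100.
Evaluate successive powers at the divisors of 100:
26^1 ≡ 26
26^2 ≡ 70
26^4 ≡ 52
26^5 ≡ 39
26^10 ≡ 6
26^20 ≡ 36
26^25 ≡ 91
26^50 ≡ 100
26^100 ≡ 1
Therefore the multiplicative order of 26 modulo 101 is 100.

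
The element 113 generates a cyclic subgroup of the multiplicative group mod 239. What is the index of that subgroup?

2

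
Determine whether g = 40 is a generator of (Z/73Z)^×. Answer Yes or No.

Yes

φ(73) = 73 − 1 = 72 = 2^3 · 3^2.
40 is a primitive root mod 73 iff 40^(φ(73)/q) ≢ 1 for every prime q | φ(73), i.e. q ∈ {2, 3}.
40^36 ≡ 72 (mod 73)  [q = 2: ≢ 1 ✓]
40^24 ≡ 8 (mod 73)  [q = 3: ≢ 1 ✓]
None equal 1, so ord_73(40) = 72: 40 is a primitive root.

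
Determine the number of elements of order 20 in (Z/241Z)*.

8

φ(241) = 241 − 1 = 240 = 2^4 · 3 · 5.
Since (Z/241Z)^× is cyclic of order 240, the number of elements of order d is φ(d) when d | 240 and 0 otherwise.
20 = 2^2 · 5 divides 240, and φ(20) = 8.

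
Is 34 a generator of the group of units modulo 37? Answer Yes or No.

No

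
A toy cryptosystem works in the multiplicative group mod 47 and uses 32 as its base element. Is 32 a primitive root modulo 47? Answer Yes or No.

φ(47) = 47 − 1 = 46 = 2 · 23.
It suffices to check that the order of 32 is not a proper divisor of 46: compute 32^(46/q) for q ∈ {2, 23}.
32^23 ≡ 1 (mod 47)  [q = 2: ≡ 1 ✗]
32^2 ≡ 37 (mod 47)  [q = 23: ≢ 1 ✓]
32^23 ≡ 1 shows ord(32) | 23, strictly less than φ(47); not a primitive root.

No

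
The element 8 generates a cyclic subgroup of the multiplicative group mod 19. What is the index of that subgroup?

ord(8) | φ(19) = 19 − 1 = 18 = 2 · 3^2.
Divisors of 18: 1, 2, 3, 6, 9, 18.
Evaluate successive powers at the divisors of 18:
8^1 ≡ 8
8^2 ≡ 7
8^3 ≡ 18
8^6 ≡ 1
The order of 8 is 6, so the subgroup it generates has 6 elements.
The index is φ(19) / ord(8) = 18 / 6 = 3.

3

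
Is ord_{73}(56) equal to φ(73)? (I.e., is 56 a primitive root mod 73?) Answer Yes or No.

φ(73) = 73 − 1 = 72 = 2^3 · 3^2.
It suffices to check that the order of 56 is not a proper divisor of 72: compute 56^(72/q) for q ∈ {2, 3}.
56^36 ≡ 72 (mod 73)  [q = 2: ≢ 1 ✓]
56^24 ≡ 1 (mod 73)  [q = 3: ≡ 1 ✗]
Since 56^24 ≡ 1, the order of 56 divides 24 < 72, so 56 is not a primitive root.

No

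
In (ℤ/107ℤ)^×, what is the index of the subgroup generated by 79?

2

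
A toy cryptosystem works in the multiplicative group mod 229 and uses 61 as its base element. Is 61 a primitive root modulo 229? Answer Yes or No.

φ(229) = 229 − 1 = 228 = 2^2 · 3 · 19.
An element g generates (Z/229Z)^× iff g^(228/q) ≢ 1 (mod 229) for each prime q ∈ {2, 3, 19}.
61^114 ≡ 1 (mod 229)  [q = 2: ≡ 1 ✗]
61^76 ≡ 1 (mod 229)  [q = 3: ≡ 1 ✗]
61^12 ≡ 44 (mod 229)  [q = 19: ≢ 1 ✓]
Since 61^114 ≡ 1, the order of 61 divides 114 < 228, so 61 is not a primitive root.

No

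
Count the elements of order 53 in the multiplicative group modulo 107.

52

φ(107) = 107 − 1 = 106 = 2 · 53.
In a cyclic group of order 106, there are φ(d) elements of order d for each divisor d of 106, and zero for non-divisors.
53 | 106, and φ(53) = 53 − 1 = 52.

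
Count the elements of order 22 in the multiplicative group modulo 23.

10

φ(23) = 23 − 1 = 22 = 2 · 11.
In a cyclic group of order 22, there are φ(d) elements of order d for each divisor d of 22, and zero for non-divisors.
22 = 2 · 11 divides 22, and φ(22) = 10.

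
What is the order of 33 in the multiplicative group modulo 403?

60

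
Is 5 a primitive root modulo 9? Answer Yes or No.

φ(9) = φ(3^2) = 3·(3−1) = 6 = 2 · 3.
An element g generates (Z/9Z)^× iff g^(6/q) ≢ 1 (mod 9) for each prime q ∈ {2, 3}.
5^3 ≡ 8 (mod 9)  [q = 2: ≢ 1 ✓]
5^2 ≡ 7 (mod 9)  [q = 3: ≢ 1 ✓]
None equal 1, so ord_9(5) = 6: 5 is a primitive root.

Yes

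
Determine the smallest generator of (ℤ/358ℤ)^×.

7

φ(358) = φ(2)·φ(179) = 1·178 = 178 = 2 · 89.
Test candidates g = 2, 3, … against the prime factors q ∈ {2, 89} of φ(358): g is a generator iff g^(178/q) ≢ 1 for every such q.
g = 2: gcd(2, 358) = 2 > 1, not a unit — skip.
g = 3: 3^89 ≡ 1 — hits 1, so not a primitive root.
g = 4: gcd(4, 358) = 2 > 1, not a unit — skip.
g = 5: 5^89 ≡ 1 — hits 1, so not a primitive root.
g = 6: gcd(6, 358) = 2 > 1, not a unit — skip.
g = 7: 7^89 ≡ 357; 7^2 ≡ 49 — none is 1, so 7 is a primitive root.
So 7 is the smallest generator of (Z/358Z)^×.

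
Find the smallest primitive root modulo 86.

3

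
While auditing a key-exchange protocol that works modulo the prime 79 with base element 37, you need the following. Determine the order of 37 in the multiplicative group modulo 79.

78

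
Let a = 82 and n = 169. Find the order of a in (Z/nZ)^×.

By Lagrange's theorem, ord_169(82) divides φ(169) = φ(13^2) = 13·(13−1) = 156 = 2^2 · 3 · 13.
Divisors of 156: 1, 2, 3, 4, 6, 12, 13, 26, 39, 52, 78, 156.
Evaluate successive powers at the divisors of 156:
82^1 ≡ 82 (mod 169)
82^2 ≡ 133 (mod 169)
82^3 ≡ 90 (mod 169)
82^4 ≡ 113 (mod 169)
82^6 ≡ 157 (mod 169)
82^12 ≡ 144 (mod 169)
82^13 ≡ 147 (mod 169)
82^26 ≡ 146 (mod 169)
82^39 ≡ 168 (mod 169)
82^52 ≡ 22 (mod 169)
82^78 ≡ 1 (mod 169) ✓
The smallest such exponent is 78, so the order of 82 is 78.

78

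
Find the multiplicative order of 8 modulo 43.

The order of 8 must divide φ(43) = 43 − 1 = 42 = 2 · 3 · 7.
Divisors of 42: 1, 2, 3, 6, 7, 14, 21, 42.
Compute 8^d (mod 43) for the divisors d until we hit 1:
8^1 ≡ 8 (mod 43)
8^2 ≡ 21 (mod 43)
8^3 ≡ 39 (mod 43)
8^6 ≡ 16 (mod 43)
8^7 ≡ 42 (mod 43)
8^14 ≡ 1 (mod 43) ✓
Hence ord(8) = 14.

14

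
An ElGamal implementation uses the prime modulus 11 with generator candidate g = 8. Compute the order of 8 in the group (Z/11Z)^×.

By Lagrange's theorem, ord_11(8) divides φ(11) = 11 − 1 = 10 = 2 · 5.
Divisors of 10: 1, 2, 5, 10.
Check 8^d mod 11 for each divisor in increasing order:
8^1 ≡ 8 (mod 11)
8^2 ≡ 9 (mod 11)
8^5 ≡ 10 (mod 11)
8^10 ≡ 1 (mod 11) ✓
Therefore the multiplicative order of 8 modulo 11 is 10.

10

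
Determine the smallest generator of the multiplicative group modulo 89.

φ(89) = 89 − 1 = 88 = 2^3 · 11.
Test candidates g = 2, 3, … against the prime factors q ∈ {2, 11} of φ(89): g is a generator iff g^(88/q) ≢ 1 for every such q.
g = 2: 2^44 ≡ 1 — hits 1, so not a primitive root.
g = 3: 3^44 ≡ 88; 3^8 ≡ 64 — none is 1, so 3 is a primitive root.
The smallest primitive root modulo 89 is 3.

3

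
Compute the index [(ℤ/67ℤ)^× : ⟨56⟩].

ord(56) | φ(67) = 67 − 1 = 66 = 2 · 3 · 11.
Divisors of 66: 1, 2, 3, 6, 11, 22, 33, 66.
Test each divisor d:
56^1 ≡ 56 (mod 67)
56^2 ≡ 54 (mod 67)
56^3 ≡ 9 (mod 67)
56^6 ≡ 14 (mod 67)
56^11 ≡ 37 (mod 67)
56^22 ≡ 29 (mod 67)
56^33 ≡ 1 (mod 67) ✓
The order of 56 is 33, so the subgroup it generates has 33 elements.
The index is φ(67) / ord(56) = 66 / 33 = 2.

2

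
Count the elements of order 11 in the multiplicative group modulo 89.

10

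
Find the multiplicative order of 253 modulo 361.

171

The order of 253 must divide φ(361) = φ(19^2) = 19·(19−1) = 342 = 2 · 3^2 · 19.
Divisors of 342: 1, 2, 3, 6, 9, 18, 19, 38, 57, 114, 171, 342.
Compute 253^d (mod 361) for the divisors d until we hit 1:
253^1 ≡ 253 (mod 361)
253^2 ≡ 112 (mod 361)
253^3 ≡ 178 (mod 361)
253^6 ≡ 277 (mod 361)
253^9 ≡ 210 (mod 361)
253^18 ≡ 58 (mod 361)
253^19 ≡ 234 (mod 361)
253^38 ≡ 245 (mod 361)
253^57 ≡ 292 (mod 361)
253^114 ≡ 68 (mod 361)
253^171 ≡ 1 (mod 361) ✓
So ord_361(253) = 171.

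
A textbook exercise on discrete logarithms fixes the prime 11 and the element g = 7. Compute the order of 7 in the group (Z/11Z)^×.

10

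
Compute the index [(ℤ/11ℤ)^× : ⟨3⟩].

2

By Lagrange's theorem, ord_11(3) divides φ(11) = 11 − 1 = 10 = 2 · 5.
Divisors of 10: 1, 2, 5, 10.
Test each divisor d:
3^1 ≡ 3 (mod 11)
3^2 ≡ 9 (mod 11)
3^5 ≡ 1 (mod 11) ✓
Thus |⟨3⟩| = ord(3) = 5.
Index = |(Z/11Z)^×| / |⟨3⟩| = 10 / 5 = 2.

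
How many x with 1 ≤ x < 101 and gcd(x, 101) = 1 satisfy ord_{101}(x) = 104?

0

φ(101) = 101 − 1 = 100 = 2^2 · 5^2.
Since (Z/101Z)^× is cyclic of order 100, the number of elements of order d is φ(d) when d | 100 and 0 otherwise.
Since 104 ∤ 100, the count is 0.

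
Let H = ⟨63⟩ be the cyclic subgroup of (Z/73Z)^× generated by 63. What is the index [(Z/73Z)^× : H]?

9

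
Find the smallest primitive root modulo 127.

φ(127) = 127 − 1 = 126 = 2 · 3^2 · 7.
Test candidates g = 2, 3, … against the prime factors q ∈ {2, 3, 7} of φ(127): g is a generator iff g^(126/q) ≢ 1 for every such q.
g = 2: 2^63 ≡ 1 — hits 1, so not a primitive root.
g = 3: 3^63 ≡ 126; 3^42 ≡ 107; 3^18 ≡ 4 — none is 1, so 3 is a primitive root.
Hence the least primitive root of 127 is 3.

3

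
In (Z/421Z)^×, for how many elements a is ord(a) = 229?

φ(421) = 421 − 1 = 420 = 2^2 · 3 · 5 · 7.
In a cyclic group of order 420, there are φ(d) elements of order d for each divisor d of 420, and zero for non-divisors.
229 does not divide 420, so no element of (Z/421Z)^× has order 229.

0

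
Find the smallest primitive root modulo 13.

2

φ(13) = 13 − 1 = 12 = 2^2 · 3.
Test candidates g = 2, 3, … against the prime factors q ∈ {2, 3} of φ(13): g is a generator iff g^(12/q) ≢ 1 for every such q.
g = 2: 2^6 ≡ 12; 2^4 ≡ 3 — none is 1, so 2 is a primitive root.
So 2 is the smallest generator of (Z/13Z)^×.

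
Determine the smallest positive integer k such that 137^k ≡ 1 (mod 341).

By Lagrange's theorem, ord_341(137) divides φ(341) = φ(11·31) = (11−1)·(31−1) = 10·30 = 300 = 2^2 · 3 · 5^2.
Divisors of 300: 1, 2, 3, 4, 5, 6, 10, 12, 15, 20, 25, 30, 50, 60, 75, 100, 150, 300.
Evaluate successive powers at the divisors of 300:
137^1 ≡ 137 (mod 341)
137^2 ≡ 14 (mod 341)
137^3 ≡ 213 (mod 341)
137^4 ≡ 196 (mod 341)
137^5 ≡ 254 (mod 341)
137^6 ≡ 16 (mod 341)
137^10 ≡ 67 (mod 341)
137^12 ≡ 256 (mod 341)
137^15 ≡ 309 (mod 341)
137^20 ≡ 56 (mod 341)
137^25 ≡ 243 (mod 341)
137^30 ≡ 1 (mod 341) ✓
The smallest such exponent is 30, so the order of 137 is 30.

30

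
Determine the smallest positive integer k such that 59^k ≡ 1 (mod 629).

72

Since 59 ∈ (Z/629Z)^×, its order divides φ(629) = φ(17·37) = (17−1)·(37−1) = 16·36 = 576 = 2^6 · 3^2.
Divisors of 576: 1, 2, 3, 4, 6, 8, 9, 12, 16, 18, 24, 32, 36, 48, 64, 72, 96, 144, 192, 288, 576.
Compute 59^d (mod 629) for the divisors d until we hit 1:
59^1 ≡ 59
59^2 ≡ 336
59^3 ≡ 325
59^4 ≡ 305
59^6 ≡ 582
59^8 ≡ 562
59^9 ≡ 450
59^12 ≡ 322
59^16 ≡ 86
59^18 ≡ 591
59^24 ≡ 528
59^32 ≡ 477
59^36 ≡ 186
59^48 ≡ 137
59^64 ≡ 460
59^72 ≡ 1
Therefore the multiplicative order of 59 modulo 629 is 72.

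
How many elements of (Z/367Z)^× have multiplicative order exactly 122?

φ(367) = 367 − 1 = 366 = 2 · 3 · 61.
In a cyclic group of order 366, there are φ(d) elements of order d for each divisor d of 366, and zero for non-divisors.
122 = 2 · 61 divides 366, and φ(122) = 60.

60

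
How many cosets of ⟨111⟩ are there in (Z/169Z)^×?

ord(111) | φ(169) = φ(13^2) = 13·(13−1) = 156 = 2^2 · 3 · 13.
Divisors of 156: 1, 2, 3, 4, 6, 12, 13, 26, 39, 52, 78, 156.
Evaluate successive powers at the divisors of 156:
111^1 ≡ 111 (mod 169)
111^2 ≡ 153 (mod 169)
111^3 ≡ 83 (mod 169)
111^4 ≡ 87 (mod 169)
111^6 ≡ 129 (mod 169)
111^12 ≡ 79 (mod 169)
111^13 ≡ 150 (mod 169)
111^26 ≡ 23 (mod 169)
111^39 ≡ 70 (mod 169)
111^52 ≡ 22 (mod 169)
111^78 ≡ 168 (mod 169)
111^156 ≡ 1 (mod 169) ✓
The order of 111 is 156, so the subgroup it generates has 156 elements.
[(Z/169Z)^× : ⟨111⟩] = 156/156 = 1.

1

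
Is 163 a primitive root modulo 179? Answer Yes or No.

φ(179) = 179 − 1 = 178 = 2 · 89.
Test 163^(178/q) mod 179 for each prime factor q of 178:
163^89 ≡ 178 (mod 179)  [q = 2: ≢ 1 ✓]
163^2 ≡ 77 (mod 179)  [q = 89: ≢ 1 ✓]
Every test exponent gives a nontrivial residue, hence 163 generates the full group.

Yes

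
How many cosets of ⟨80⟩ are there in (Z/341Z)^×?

20

By Lagrange's theorem, ord_341(80) divides φ(341) = φ(11·31) = (11−1)·(31−1) = 10·30 = 300 = 2^2 · 3 · 5^2.
Divisors of 300: 1, 2, 3, 4, 5, 6, 10, 12, 15, 20, 25, 30, 50, 60, 75, 100, 150, 300.
Test each divisor d:
80^1 ≡ 80 (mod 341)
80^2 ≡ 262 (mod 341)
80^3 ≡ 159 (mod 341)
80^4 ≡ 103 (mod 341)
80^5 ≡ 56 (mod 341)
80^6 ≡ 47 (mod 341)
80^10 ≡ 67 (mod 341)
80^12 ≡ 163 (mod 341)
80^15 ≡ 1 (mod 341) ✓
Thus |⟨80⟩| = ord(80) = 15.
[(Z/341Z)^× : ⟨80⟩] = 300/15 = 20.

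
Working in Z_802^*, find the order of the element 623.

The order of 623 must divide φ(802) = φ(2)·φ(401) = 1·400 = 400 = 2^4 · 5^2.
Divisors of 400: 1, 2, 4, 5, 8, 10, 16, 20, 25, 40, 50, 80, 100, 200, 400.
Compute 623^d (mod 802) for the divisors d until we hit 1:
623^1 ≡ 623
623^2 ≡ 763
623^4 ≡ 719
623^5 ≡ 421
623^8 ≡ 473
623^10 ≡ 801
623^16 ≡ 773
623^20 ≡ 1
Hence ord(623) = 20.

20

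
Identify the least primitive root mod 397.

5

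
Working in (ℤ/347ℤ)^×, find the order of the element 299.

346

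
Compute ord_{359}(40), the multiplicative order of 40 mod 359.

179

ord(40) | φ(359) = 359 − 1 = 358 = 2 · 179.
Divisors of 358: 1, 2, 179, 358.
Compute 40^d (mod 359) for the divisors d until we hit 1:
40^1 ≡ 40 (mod 359)
40^2 ≡ 164 (mod 359)
40^179 ≡ 1 (mod 359) ✓
Hence ord(40) = 179.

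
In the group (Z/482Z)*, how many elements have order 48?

16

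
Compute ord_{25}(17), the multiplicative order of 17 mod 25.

20

The order of 17 must divide φ(25) = φ(5^2) = 5·(5−1) = 20 = 2^2 · 5.
Divisors of 20: 1, 2, 4, 5, 10, 20.
Test each divisor d:
17^1 ≡ 17
17^2 ≡ 14
17^4 ≡ 21
17^5 ≡ 7
17^10 ≡ 24
17^20 ≡ 1
Hence ord(17) = 20.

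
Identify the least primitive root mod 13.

2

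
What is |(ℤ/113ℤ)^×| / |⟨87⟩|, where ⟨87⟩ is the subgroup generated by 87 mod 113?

Since 87 ∈ (Z/113Z)^×, its order divides φ(113) = 113 − 1 = 112 = 2^4 · 7.
Divisors of 112: 1, 2, 4, 7, 8, 14, 16, 28, 56, 112.
Test each divisor d:
87^1 ≡ 87 (mod 113)
87^2 ≡ 111 (mod 113)
87^4 ≡ 4 (mod 113)
87^7 ≡ 95 (mod 113)
87^8 ≡ 16 (mod 113)
87^14 ≡ 98 (mod 113)
87^16 ≡ 30 (mod 113)
87^28 ≡ 112 (mod 113)
87^56 ≡ 1 (mod 113) ✓
The order of 87 is 56, so the subgroup it generates has 56 elements.
[(Z/113Z)^× : ⟨87⟩] = 112/56 = 2.

2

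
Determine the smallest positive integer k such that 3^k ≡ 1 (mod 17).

Since 3 ∈ (Z/17Z)^×, its order divides φ(17) = 17 − 1 = 16 = 2^4.
Divisors of 16: 1, 2, 4, 8, 16.
Test each divisor d:
3^1 ≡ 3
3^2 ≡ 9
3^4 ≡ 13
3^8 ≡ 16
3^16 ≡ 1
So ord_17(3) = 16.

16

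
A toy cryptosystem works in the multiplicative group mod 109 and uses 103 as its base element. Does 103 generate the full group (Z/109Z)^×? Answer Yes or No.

φ(109) = 109 − 1 = 108 = 2^2 · 3^3.
Test 103^(108/q) mod 109 for each prime factor q of 108:
103^54 ≡ 108 (mod 109)  [q = 2: ≢ 1 ✓]
103^36 ≡ 63 (mod 109)  [q = 3: ≢ 1 ✓]
None equal 1, so ord_109(103) = 108: 103 is a primitive root.

Yes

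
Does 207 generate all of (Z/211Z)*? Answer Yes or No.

Yes

φ(211) = 211 − 1 = 210 = 2 · 3 · 5 · 7.
It suffices to check that the order of 207 is not a proper divisor of 210: compute 207^(210/q) for q ∈ {2, 3, 5, 7}.
207^105 ≡ 210 (mod 211)  [q = 2: ≢ 1 ✓]
207^70 ≡ 14 (mod 211)  [q = 3: ≢ 1 ✓]
207^42 ≡ 55 (mod 211)  [q = 5: ≢ 1 ✓]
207^30 ≡ 123 (mod 211)  [q = 7: ≢ 1 ✓]
All checks pass, so 207 has order 210 and is a primitive root modulo 211.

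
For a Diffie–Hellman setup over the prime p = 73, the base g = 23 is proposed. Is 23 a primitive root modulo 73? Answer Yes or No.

No

φ(73) = 73 − 1 = 72 = 2^3 · 3^2.
Test 23^(72/q) mod 73 for each prime factor q of 72:
23^36 ≡ 1 (mod 73)  [q = 2: ≡ 1 ✗]
23^24 ≡ 8 (mod 73)  [q = 3: ≢ 1 ✓]
23^36 ≡ 1 shows ord(23) | 36, strictly less than φ(73); not a primitive root.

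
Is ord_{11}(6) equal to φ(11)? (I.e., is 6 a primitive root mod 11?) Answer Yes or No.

φ(11) = 11 − 1 = 10 = 2 · 5.
It suffices to check that the order of 6 is not a proper divisor of 10: compute 6^(10/q) for q ∈ {2, 5}.
6^5 ≡ 10 (mod 11)  [q = 2: ≢ 1 ✓]
6^2 ≡ 3 (mod 11)  [q = 5: ≢ 1 ✓]
Every test exponent gives a nontrivial residue, hence 6 generates the full group.

Yes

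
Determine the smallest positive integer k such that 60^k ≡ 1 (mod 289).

136

Since 60 ∈ (Z/289Z)^×, its order divides φ(289) = φ(17^2) = 17·(17−1) = 272 = 2^4 · 17.
Divisors of 272: 1, 2, 4, 8, 16, 17, 34, 68, 136, 272.
Evaluate successive powers at the divisors of 272:
60^1 ≡ 60 (mod 289)
60^2 ≡ 132 (mod 289)
60^4 ≡ 84 (mod 289)
60^8 ≡ 120 (mod 289)
60^16 ≡ 239 (mod 289)
60^17 ≡ 179 (mod 289)
60^34 ≡ 251 (mod 289)
60^68 ≡ 288 (mod 289)
60^136 ≡ 1 (mod 289) ✓
So ord_289(60) = 136.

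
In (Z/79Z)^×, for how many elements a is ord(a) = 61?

φ(79) = 79 − 1 = 78 = 2 · 3 · 13.
Since (Z/79Z)^× is cyclic of order 78, the number of elements of order d is φ(d) when d | 78 and 0 otherwise.
Here 78 is not a multiple of 61, so there are no elements of order 61.

0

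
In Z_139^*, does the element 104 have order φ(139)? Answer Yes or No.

Yes

φ(139) = 139 − 1 = 138 = 2 · 3 · 23.
104 is a primitive root mod 139 iff 104^(φ(139)/q) ≢ 1 for every prime q | φ(139), i.e. q ∈ {2, 3, 23}.
104^69 ≡ 138 (mod 139)  [q = 2: ≢ 1 ✓]
104^46 ≡ 96 (mod 139)  [q = 3: ≢ 1 ✓]
104^6 ≡ 77 (mod 139)  [q = 23: ≢ 1 ✓]
Every test exponent gives a nontrivial residue, hence 104 generates the full group.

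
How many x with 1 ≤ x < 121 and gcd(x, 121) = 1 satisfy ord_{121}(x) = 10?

4

φ(121) = φ(11^2) = 11·(11−1) = 110 = 2 · 5 · 11.
In a cyclic group of order 110, there are φ(d) elements of order d for each divisor d of 110, and zero for non-divisors.
10 = 2 · 5 divides 110, and φ(10) = 4.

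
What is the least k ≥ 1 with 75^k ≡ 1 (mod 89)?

The order of 75 must divide φ(89) = 89 − 1 = 88 = 2^3 · 11.
Divisors of 88: 1, 2, 4, 8, 11, 22, 44, 88.
Evaluate successive powers at the divisors of 88:
75^1 ≡ 75
75^2 ≡ 18
75^4 ≡ 57
75^8 ≡ 45
75^11 ≡ 52
75^22 ≡ 34
75^44 ≡ 88
75^88 ≡ 1
Therefore the multiplicative order of 75 modulo 89 is 88.

88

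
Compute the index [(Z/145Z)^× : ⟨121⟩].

8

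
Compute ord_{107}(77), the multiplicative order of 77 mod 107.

ord(77) | φ(107) = 107 − 1 = 106 = 2 · 53.
Divisors of 106: 1, 2, 53, 106.
Compute 77^d (mod 107) for the divisors d until we hit 1:
77^1 ≡ 77
77^2 ≡ 44
77^53 ≡ 106
77^106 ≡ 1
So ord_107(77) = 106.

106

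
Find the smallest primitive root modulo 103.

5

φ(103) = 103 − 1 = 102 = 2 · 3 · 17.
g is a primitive root iff g^(102/q) ≢ 1 (mod 103) for each prime q ∈ {2, 3, 17}.
g = 2: 2^51 ≡ 1 — hits 1, so not a primitive root.
g = 3: 3^51 ≡ 102; 3^34 ≡ 1 — hits 1, so not a primitive root.
g = 4: 4^51 ≡ 1 — hits 1, so not a primitive root.
g = 5: 5^51 ≡ 102; 5^34 ≡ 56; 5^6 ≡ 72 — none is 1, so 5 is a primitive root.
Hence the least primitive root of 103 is 5.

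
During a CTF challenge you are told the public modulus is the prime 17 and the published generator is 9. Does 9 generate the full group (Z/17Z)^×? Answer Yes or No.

No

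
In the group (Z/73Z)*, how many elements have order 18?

6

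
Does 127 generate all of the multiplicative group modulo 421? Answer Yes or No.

φ(421) = 421 − 1 = 420 = 2^2 · 3 · 5 · 7.
An element g generates (Z/421Z)^× iff g^(420/q) ≢ 1 (mod 421) for each prime q ∈ {2, 3, 5, 7}.
127^210 ≡ 420 (mod 421)  [q = 2: ≢ 1 ✓]
127^140 ≡ 1 (mod 421)  [q = 3: ≡ 1 ✗]
127^84 ≡ 377 (mod 421)  [q = 5: ≢ 1 ✓]
127^60 ≡ 385 (mod 421)  [q = 7: ≢ 1 ✓]
Since 127^140 ≡ 1, the order of 127 divides 140 < 420, so 127 is not a primitive root.

No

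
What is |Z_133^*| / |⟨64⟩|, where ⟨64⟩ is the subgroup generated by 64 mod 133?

Since 64 ∈ (Z/133Z)^×, its order divides φ(133) = φ(7·19) = (7−1)·(19−1) = 6·18 = 108 = 2^2 · 3^3.
Divisors of 108: 1, 2, 3, 4, 6, 9, 12, 18, 27, 36, 54, 108.
Evaluate successive powers at the divisors of 108:
64^1 ≡ 64
64^2 ≡ 106
64^3 ≡ 1
Thus |⟨64⟩| = ord(64) = 3.
Index = |(Z/133Z)^×| / |⟨64⟩| = 108 / 3 = 36.

36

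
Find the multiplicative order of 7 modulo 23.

22

Since 7 ∈ (Z/23Z)^×, its order divides φ(23) = 23 − 1 = 22 = 2 · 11.
Divisors of 22: 1, 2, 11, 22.
Test each divisor d:
7^1 ≡ 7 (mod 23)
7^2 ≡ 3 (mod 23)
7^11 ≡ 22 (mod 23)
7^22 ≡ 1 (mod 23) ✓
So ord_23(7) = 22.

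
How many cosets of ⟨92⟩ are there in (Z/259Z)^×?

6

The order of 92 must divide φ(259) = φ(7·37) = (7−1)·(37−1) = 6·36 = 216 = 2^3 · 3^3.
Divisors of 216: 1, 2, 3, 4, 6, 8, 9, 12, 18, 24, 27, 36, 54, 72, 108, 216.
Check 92^d mod 259 for each divisor in increasing order:
92^1 ≡ 92 (mod 259)
92^2 ≡ 176 (mod 259)
92^3 ≡ 134 (mod 259)
92^4 ≡ 155 (mod 259)
92^6 ≡ 85 (mod 259)
92^8 ≡ 197 (mod 259)
92^9 ≡ 253 (mod 259)
92^12 ≡ 232 (mod 259)
92^18 ≡ 36 (mod 259)
92^24 ≡ 211 (mod 259)
92^27 ≡ 43 (mod 259)
92^36 ≡ 1 (mod 259) ✓
So ord_259(92) = 36, hence |⟨92⟩| = 36.
Index = |(Z/259Z)^×| / |⟨92⟩| = 216 / 36 = 6.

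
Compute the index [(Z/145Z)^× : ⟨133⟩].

28

The order of 133 must divide φ(145) = φ(5·29) = (5−1)·(29−1) = 4·28 = 112 = 2^4 · 7.
Divisors of 112: 1, 2, 4, 7, 8, 14, 16, 28, 56, 112.
Check 133^d mod 145 for each divisor in increasing order:
133^1 ≡ 133 (mod 145)
133^2 ≡ 144 (mod 145)
133^4 ≡ 1 (mod 145) ✓
The order of 133 is 4, so the subgroup it generates has 4 elements.
Index = |(Z/145Z)^×| / |⟨133⟩| = 112 / 4 = 28.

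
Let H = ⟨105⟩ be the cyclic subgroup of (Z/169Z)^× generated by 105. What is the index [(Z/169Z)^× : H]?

By Lagrange's theorem, ord_169(105) divides φ(169) = φ(13^2) = 13·(13−1) = 156 = 2^2 · 3 · 13.
Divisors of 156: 1, 2, 3, 4, 6, 12, 13, 26, 39, 52, 78, 156.
Compute 105^d (mod 169) for the divisors d until we hit 1:
105^1 ≡ 105 (mod 169)
105^2 ≡ 40 (mod 169)
105^3 ≡ 144 (mod 169)
105^4 ≡ 79 (mod 169)
105^6 ≡ 118 (mod 169)
105^12 ≡ 66 (mod 169)
105^13 ≡ 1 (mod 169) ✓
Thus |⟨105⟩| = ord(105) = 13.
Index = |(Z/169Z)^×| / |⟨105⟩| = 156 / 13 = 12.

12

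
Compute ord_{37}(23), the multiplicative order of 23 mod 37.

12

ord(23) | φ(37) = 37 − 1 = 36 = 2^2 · 3^2.
Divisors of 36: 1, 2, 3, 4, 6, 9, 12, 18, 36.
Compute 23^d (mod 37) for the divisors d until we hit 1:
23^1 ≡ 23 (mod 37)
23^2 ≡ 11 (mod 37)
23^3 ≡ 31 (mod 37)
23^4 ≡ 10 (mod 37)
23^6 ≡ 36 (mod 37)
23^9 ≡ 6 (mod 37)
23^12 ≡ 1 (mod 37) ✓
Therefore the multiplicative order of 23 modulo 37 is 12.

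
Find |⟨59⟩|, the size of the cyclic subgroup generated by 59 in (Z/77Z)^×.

ord(59) | φ(77) = φ(7·11) = (7−1)·(11−1) = 6·10 = 60 = 2^2 · 3 · 5.
Divisors of 60: 1, 2, 3, 4, 5, 6, 10, 12, 15, 20, 30, 60.
Compute 59^d (mod 77) for the divisors d until we hit 1:
59^1 ≡ 59
59^2 ≡ 16
59^3 ≡ 20
59^4 ≡ 25
59^5 ≡ 12
59^6 ≡ 15
59^10 ≡ 67
59^12 ≡ 71
59^15 ≡ 34
59^20 ≡ 23
59^30 ≡ 1
The smallest such exponent is 30, so the order of 59 is 30.

30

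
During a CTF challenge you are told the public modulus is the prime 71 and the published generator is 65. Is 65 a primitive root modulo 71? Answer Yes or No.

Yes

φ(71) = 71 − 1 = 70 = 2 · 5 · 7.
An element g generates (Z/71Z)^× iff g^(70/q) ≢ 1 (mod 71) for each prime q ∈ {2, 5, 7}.
65^35 ≡ 70 (mod 71)  [q = 2: ≢ 1 ✓]
65^14 ≡ 5 (mod 71)  [q = 5: ≢ 1 ✓]
65^10 ≡ 20 (mod 71)  [q = 7: ≢ 1 ✓]
None equal 1, so ord_71(65) = 70: 65 is a primitive root.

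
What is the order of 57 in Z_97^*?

96

ord(57) | φ(97) = 97 − 1 = 96 = 2^5 · 3.
Divisors of 96: 1, 2, 3, 4, 6, 8, 12, 16, 24, 32, 48, 96.
Test each divisor d:
57^1 ≡ 57
57^2 ≡ 48
57^3 ≡ 20
57^4 ≡ 73
57^6 ≡ 12
57^8 ≡ 91
57^12 ≡ 47
57^16 ≡ 36
57^24 ≡ 75
57^32 ≡ 35
57^48 ≡ 96
57^96 ≡ 1
So ord_97(57) = 96.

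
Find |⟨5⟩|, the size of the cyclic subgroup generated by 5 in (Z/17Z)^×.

ord(5) | φ(17) = 17 − 1 = 16 = 2^4.
Divisors of 16: 1, 2, 4, 8, 16.
Test each divisor d:
5^1 ≡ 5 (mod 17)
5^2 ≡ 8 (mod 17)
5^4 ≡ 13 (mod 17)
5^8 ≡ 16 (mod 17)
5^16 ≡ 1 (mod 17) ✓
So ord_17(5) = 16.

16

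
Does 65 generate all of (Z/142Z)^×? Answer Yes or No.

φ(142) = φ(2)·φ(71) = 1·70 = 70 = 2 · 5 · 7.
65 is a primitive root mod 142 iff 65^(φ(142)/q) ≢ 1 for every prime q | φ(142), i.e. q ∈ {2, 5, 7}.
65^35 ≡ 141 (mod 142)  [q = 2: ≢ 1 ✓]
65^14 ≡ 5 (mod 142)  [q = 5: ≢ 1 ✓]
65^10 ≡ 91 (mod 142)  [q = 7: ≢ 1 ✓]
All checks pass, so 65 has order 70 and is a primitive root modulo 142.

Yes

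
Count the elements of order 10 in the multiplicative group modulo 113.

φ(113) = 113 − 1 = 112 = 2^4 · 7.
Since (Z/113Z)^× is cyclic of order 112, the number of elements of order d is φ(d) when d | 112 and 0 otherwise.
Since 10 ∤ 112, the count is 0.

0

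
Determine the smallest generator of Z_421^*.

2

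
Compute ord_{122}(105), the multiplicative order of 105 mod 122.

The order of 105 must divide φ(122) = φ(2)·φ(61) = 1·60 = 60 = 2^2 · 3 · 5.
Divisors of 60: 1, 2, 3, 4, 5, 6, 10, 12, 15, 20, 30, 60.
Check 105^d mod 122 for each divisor in increasing order:
105^1 ≡ 105 (mod 122)
105^2 ≡ 45 (mod 122)
105^3 ≡ 89 (mod 122)
105^4 ≡ 73 (mod 122)
105^5 ≡ 101 (mod 122)
105^6 ≡ 113 (mod 122)
105^10 ≡ 75 (mod 122)
105^12 ≡ 81 (mod 122)
105^15 ≡ 11 (mod 122)
105^20 ≡ 13 (mod 122)
105^30 ≡ 121 (mod 122)
105^60 ≡ 1 (mod 122) ✓
Therefore the multiplicative order of 105 modulo 122 is 60.

60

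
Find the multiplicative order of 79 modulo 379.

27

Since 79 ∈ (Z/379Z)^×, its order divides φ(379) = 379 − 1 = 378 = 2 · 3^3 · 7.
Divisors of 378: 1, 2, 3, 6, 7, 9, 14, 18, 21, 27, 42, 54, 63, 126, 189, 378.
Check 79^d mod 379 for each divisor in increasing order:
79^1 ≡ 79 (mod 379)
79^2 ≡ 177 (mod 379)
79^3 ≡ 339 (mod 379)
79^6 ≡ 84 (mod 379)
79^7 ≡ 193 (mod 379)
79^9 ≡ 51 (mod 379)
79^14 ≡ 107 (mod 379)
79^18 ≡ 327 (mod 379)
79^21 ≡ 185 (mod 379)
79^27 ≡ 1 (mod 379) ✓
Therefore the multiplicative order of 79 modulo 379 is 27.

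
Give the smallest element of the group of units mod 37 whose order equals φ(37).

2

φ(37) = 37 − 1 = 36 = 2^2 · 3^2.
g is a primitive root iff g^(36/q) ≢ 1 (mod 37) for each prime q ∈ {2, 3}.
g = 2: 2^18 ≡ 36; 2^12 ≡ 26 — none is 1, so 2 is a primitive root.
So 2 is the smallest generator of (Z/37Z)^×.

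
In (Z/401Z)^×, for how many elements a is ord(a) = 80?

φ(401) = 401 − 1 = 400 = 2^4 · 5^2.
In a cyclic group of order 400, there are φ(d) elements of order d for each divisor d of 400, and zero for non-divisors.
80 = 2^4 · 5 divides 400, and φ(80) = 32.

32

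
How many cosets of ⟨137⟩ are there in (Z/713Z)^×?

22

ord(137) | φ(713) = φ(23·31) = (23−1)·(31−1) = 22·30 = 660 = 2^2 · 3 · 5 · 11.
Divisors of 660: 1, 2, 3, 4, 5, 6, 10, 11, 12, 15, 20, 22, 30, 33, 44, 55, 60, 66, 110, 132, 165, 220, 330, 660.
Check 137^d mod 713 for each divisor in increasing order:
137^1 ≡ 137
137^2 ≡ 231
137^3 ≡ 275
137^4 ≡ 599
137^5 ≡ 68
137^6 ≡ 47
137^10 ≡ 346
137^11 ≡ 344
137^12 ≡ 70
137^15 ≡ 712
137^20 ≡ 645
137^22 ≡ 691
137^30 ≡ 1
So ord_713(137) = 30, hence |⟨137⟩| = 30.
[(Z/713Z)^× : ⟨137⟩] = 660/30 = 22.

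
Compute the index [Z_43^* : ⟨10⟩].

ord(10) | φ(43) = 43 − 1 = 42 = 2 · 3 · 7.
Divisors of 42: 1, 2, 3, 6, 7, 14, 21, 42.
Test each divisor d:
10^1 ≡ 10 (mod 43)
10^2 ≡ 14 (mod 43)
10^3 ≡ 11 (mod 43)
10^6 ≡ 35 (mod 43)
10^7 ≡ 6 (mod 43)
10^14 ≡ 36 (mod 43)
10^21 ≡ 1 (mod 43) ✓
So ord_43(10) = 21, hence |⟨10⟩| = 21.
The index is φ(43) / ord(10) = 42 / 21 = 2.

2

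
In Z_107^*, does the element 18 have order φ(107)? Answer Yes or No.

Yes

φ(107) = 107 − 1 = 106 = 2 · 53.
An element g generates (Z/107Z)^× iff g^(106/q) ≢ 1 (mod 107) for each prime q ∈ {2, 53}.
18^53 ≡ 106 (mod 107)  [q = 2: ≢ 1 ✓]
18^2 ≡ 3 (mod 107)  [q = 53: ≢ 1 ✓]
None equal 1, so ord_107(18) = 106: 18 is a primitive root.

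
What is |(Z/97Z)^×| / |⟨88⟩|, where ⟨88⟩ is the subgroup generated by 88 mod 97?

By Lagrange's theorem, ord_97(88) divides φ(97) = 97 − 1 = 96 = 2^5 · 3.
Divisors of 96: 1, 2, 3, 4, 6, 8, 12, 16, 24, 32, 48, 96.
Test each divisor d:
88^1 ≡ 88
88^2 ≡ 81
88^3 ≡ 47
88^4 ≡ 62
88^6 ≡ 75
88^8 ≡ 61
88^12 ≡ 96
88^16 ≡ 35
88^24 ≡ 1
So ord_97(88) = 24, hence |⟨88⟩| = 24.
[(Z/97Z)^× : ⟨88⟩] = 96/24 = 4.

4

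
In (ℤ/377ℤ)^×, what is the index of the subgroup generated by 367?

By Lagrange's theorem, ord_377(367) divides φ(377) = φ(13·29) = (13−1)·(29−1) = 12·28 = 336 = 2^4 · 3 · 7.
Divisors of 336: 1, 2, 3, 4, 6, 7, 8, 12, 14, 16, 21, 24, 28, 42, 48, 56, 84, 112, 168, 336.
Compute 367^d (mod 377) for the divisors d until we hit 1:
367^1 ≡ 367 (mod 377)
367^2 ≡ 100 (mod 377)
367^3 ≡ 131 (mod 377)
367^4 ≡ 198 (mod 377)
367^6 ≡ 196 (mod 377)
367^7 ≡ 302 (mod 377)
367^8 ≡ 373 (mod 377)
367^12 ≡ 339 (mod 377)
367^14 ≡ 347 (mod 377)
367^16 ≡ 16 (mod 377)
367^21 ≡ 365 (mod 377)
367^24 ≡ 313 (mod 377)
367^28 ≡ 146 (mod 377)
367^42 ≡ 144 (mod 377)
367^48 ≡ 326 (mod 377)
367^56 ≡ 204 (mod 377)
367^84 ≡ 1 (mod 377) ✓
Thus |⟨367⟩| = ord(367) = 84.
The index is φ(377) / ord(367) = 336 / 84 = 4.

4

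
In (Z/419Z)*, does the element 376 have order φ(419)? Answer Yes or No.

φ(419) = 419 − 1 = 418 = 2 · 11 · 19.
376 is a primitive root mod 419 iff 376^(φ(419)/q) ≢ 1 for every prime q | φ(419), i.e. q ∈ {2, 11, 19}.
376^209 ≡ 418 (mod 419)  [q = 2: ≢ 1 ✓]
376^38 ≡ 129 (mod 419)  [q = 11: ≢ 1 ✓]
376^22 ≡ 208 (mod 419)  [q = 19: ≢ 1 ✓]
All checks pass, so 376 has order 418 and is a primitive root modulo 419.

Yes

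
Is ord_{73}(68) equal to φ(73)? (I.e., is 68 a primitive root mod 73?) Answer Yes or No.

Yes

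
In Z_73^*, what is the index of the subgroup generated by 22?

9

By Lagrange's theorem, ord_73(22) divides φ(73) = 73 − 1 = 72 = 2^3 · 3^2.
Divisors of 72: 1, 2, 3, 4, 6, 8, 9, 12, 18, 24, 36, 72.
Evaluate successive powers at the divisors of 72:
22^1 ≡ 22
22^2 ≡ 46
22^3 ≡ 63
22^4 ≡ 72
22^6 ≡ 27
22^8 ≡ 1
So ord_73(22) = 8, hence |⟨22⟩| = 8.
[(Z/73Z)^× : ⟨22⟩] = 72/8 = 9.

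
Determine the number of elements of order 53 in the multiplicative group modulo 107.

52

φ(107) = 107 − 1 = 106 = 2 · 53.
(Z/107Z)^× is cyclic (|G| = 106); a cyclic group of order m has exactly φ(d) elements of each order d | m, and none otherwise.
53 | 106, and φ(53) = 53 − 1 = 52.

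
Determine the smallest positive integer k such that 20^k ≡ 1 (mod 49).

Since 20 ∈ (Z/49Z)^×, its order divides φ(49) = φ(7^2) = 7·(7−1) = 42 = 2 · 3 · 7.
Divisors of 42: 1, 2, 3, 6, 7, 14, 21, 42.
Compute 20^d (mod 49) for the divisors d until we hit 1:
20^1 ≡ 20
20^2 ≡ 8
20^3 ≡ 13
20^6 ≡ 22
20^7 ≡ 48
20^14 ≡ 1
Therefore the multiplicative order of 20 modulo 49 is 14.

14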